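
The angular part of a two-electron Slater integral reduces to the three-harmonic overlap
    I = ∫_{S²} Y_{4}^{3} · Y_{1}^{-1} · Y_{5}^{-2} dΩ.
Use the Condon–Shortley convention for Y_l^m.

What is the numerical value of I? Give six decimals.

Checks pass: Σm=0; 10 even; l₃=5∈[3,5].
(2·4+1)(2·1+1)(2·5+1) = 297
Δ: 0! 8! 2! / 11! → 1/495
sum: t=0:+1/576 = 1/576
3j²(4 1 5; 0 0 0) = Δ·Π!·Σ² = 5/99  (sign -1)
sum: t=0:+1/10080 = 1/10080
3j²(4 1 5; 3 -1 -2) = Δ·Π!·Σ² = 1/165  (sign -1)
combine: 4πI² = 297·5/99·1/165 = 1/11
take √, sign +1: I = 0.08505478

0.085055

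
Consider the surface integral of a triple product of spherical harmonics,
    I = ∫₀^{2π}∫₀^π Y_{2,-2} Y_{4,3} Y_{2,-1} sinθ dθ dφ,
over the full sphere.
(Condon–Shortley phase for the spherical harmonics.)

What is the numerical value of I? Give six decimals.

m-sum 0 ✓  L=8 even ✓  2≤2≤6 ✓
Π(2lᵢ+1) = 5×9×5 = 225
triangle coeff Δ(2,4,2) = 1/630
Σ_t [2,2]: t=2:+1/16 = 1/16
(3j)²=2/35 [(2 4 2; 0 0 0)], sign=+1
Σ_t [4,4]: t=4:+1/144 = 1/144
(3j)²=1/18 [(2 4 2; -2 3 -1)], sign=-1
⇒ 4πI² = 5/7
I = (-1)√(5/7/(4π)) = -0.23841361

-0.238414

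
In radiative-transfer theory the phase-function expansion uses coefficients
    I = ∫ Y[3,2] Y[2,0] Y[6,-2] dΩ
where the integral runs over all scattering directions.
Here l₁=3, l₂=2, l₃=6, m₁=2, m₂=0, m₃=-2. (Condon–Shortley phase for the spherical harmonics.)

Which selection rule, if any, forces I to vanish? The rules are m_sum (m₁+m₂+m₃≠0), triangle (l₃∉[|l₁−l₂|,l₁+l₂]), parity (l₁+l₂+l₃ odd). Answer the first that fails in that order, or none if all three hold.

m₁+m₂+m₃ = 2 + 0 − 2 = 0  ✓
triangle: |3−2|=1 ≤ l₃=6 ≤ 3+2=5  ✗
parity: l₁+l₂+l₃ = 11 is odd

triangle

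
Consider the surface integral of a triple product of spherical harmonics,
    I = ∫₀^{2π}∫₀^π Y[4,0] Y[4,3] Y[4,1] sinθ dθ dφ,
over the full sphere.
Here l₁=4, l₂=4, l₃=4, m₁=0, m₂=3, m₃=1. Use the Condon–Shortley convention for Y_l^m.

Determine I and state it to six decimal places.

m-sum = 0 + 3 + 1 = 4 ≠ 0 ⇒ I = 0

0.000000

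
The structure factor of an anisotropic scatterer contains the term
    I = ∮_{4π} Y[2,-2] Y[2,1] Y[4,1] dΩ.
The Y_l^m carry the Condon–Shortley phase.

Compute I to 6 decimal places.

Rules hold: Σm=0, L=8 even, 0≤4≤4.
N = 5·5·9 = 225
Δ = 0!·4!·4!/9! = 1/630
Racah Σ t=0..0: t=0:+1/16 = 1/16
⇒ 3j(2 2 4; 0 0 0)² = 2/35, sgn +1
Racah Σ t=0..0: t=0:+1/144 = 1/144
⇒ 3j(2 2 4; -2 1 1)² = 1/126, sgn -1
4πI² = N·(3j₀)²·(3jₘ)² = 5/49
I = -1·√(0.102041/4π) = -0.09011188

-0.090112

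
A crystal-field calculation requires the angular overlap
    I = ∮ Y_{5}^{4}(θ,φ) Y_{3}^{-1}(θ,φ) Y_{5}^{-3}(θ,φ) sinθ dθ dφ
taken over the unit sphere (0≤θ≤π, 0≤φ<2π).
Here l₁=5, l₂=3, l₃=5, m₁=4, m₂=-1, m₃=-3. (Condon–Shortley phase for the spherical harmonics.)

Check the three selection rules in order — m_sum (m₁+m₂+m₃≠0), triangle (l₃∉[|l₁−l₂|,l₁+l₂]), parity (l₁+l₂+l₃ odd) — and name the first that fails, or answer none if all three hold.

m₁+m₂+m₃ = 4 − 1 − 3 = 0  ✓
triangle: |5−3|=2 ≤ l₃=5 ≤ 5+3=8  ✓
parity: l₁+l₂+l₃ = 13 is odd  ✗

parity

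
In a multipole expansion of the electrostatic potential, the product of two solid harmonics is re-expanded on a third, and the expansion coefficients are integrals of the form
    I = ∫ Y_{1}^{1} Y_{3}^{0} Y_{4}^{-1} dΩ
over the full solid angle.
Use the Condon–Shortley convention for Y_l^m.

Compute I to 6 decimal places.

Checks pass: Σm=0; 8 even; l₃=4∈[2,4].
(2·1+1)(2·3+1)(2·4+1) = 189
Δ: 0! 2! 6! / 9! → 1/252
sum: t=0:+1/36 = 1/36
3j²(1 3 4; 0 0 0) = Δ·Π!·Σ² = 4/63  (sign +1)
sum: t=0:+1/72 = 1/72
3j²(1 3 4; 1 0 -1) = Δ·Π!·Σ² = 5/126  (sign -1)
combine: 4πI² = 189·4/63·5/126 = 10/21
take √, sign -1: I = -0.19466390

-0.194664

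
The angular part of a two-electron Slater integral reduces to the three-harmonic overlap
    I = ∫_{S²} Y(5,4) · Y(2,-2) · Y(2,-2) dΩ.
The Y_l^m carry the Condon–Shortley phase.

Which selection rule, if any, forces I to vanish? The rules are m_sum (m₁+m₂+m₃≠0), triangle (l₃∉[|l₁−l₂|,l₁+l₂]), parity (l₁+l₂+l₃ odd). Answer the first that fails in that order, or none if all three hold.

m₁+m₂+m₃ = 4 − 2 − 2 = 0  ✓
triangle: |5−2|=3 ≤ l₃=2 ≤ 5+2=7  ✗
parity: l₁+l₂+l₃ = 9 is odd

triangle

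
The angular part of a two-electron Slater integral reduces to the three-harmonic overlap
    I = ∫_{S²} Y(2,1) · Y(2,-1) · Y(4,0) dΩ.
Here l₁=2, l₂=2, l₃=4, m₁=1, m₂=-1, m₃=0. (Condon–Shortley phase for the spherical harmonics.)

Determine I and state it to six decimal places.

Checks pass: Σm=0; 8 even; l₃=4∈[0,4].
(2·2+1)(2·2+1)(2·4+1) = 225
Δ: 0! 4! 4! / 9! → 1/630
sum: t=0:+1/16 = 1/16
3j²(2 2 4; 0 0 0) = Δ·Π!·Σ² = 2/35  (sign +1)
sum: t=0:+1/36 = 1/36
3j²(2 2 4; 1 -1 0) = Δ·Π!·Σ² = 8/315  (sign +1)
combine: 4πI² = 225·2/35·8/315 = 16/49
take √, sign +1: I = 0.16119702

0.161197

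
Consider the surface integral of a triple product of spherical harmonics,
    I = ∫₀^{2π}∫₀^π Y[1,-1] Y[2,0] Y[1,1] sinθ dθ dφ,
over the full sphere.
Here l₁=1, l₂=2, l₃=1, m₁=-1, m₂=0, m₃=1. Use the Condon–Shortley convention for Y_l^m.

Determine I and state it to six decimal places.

m-sum 0 ✓  L=4 even ✓  1≤1≤3 ✓
Π(2lᵢ+1) = 3×5×3 = 45
triangle coeff Δ(1,2,1) = 1/30
Σ_t [1,1]: t=1:−1/1 = -1/1
(3j)²=2/15 [(1 2 1; 0 0 0)], sign=+1
Σ_t [2,2]: t=2:+1/4 = 1/4
(3j)²=1/30 [(1 2 1; -1 0 1)], sign=+1
⇒ 4πI² = 1/5
I = (+1)√(1/5/(4π)) = 0.12615663

0.126157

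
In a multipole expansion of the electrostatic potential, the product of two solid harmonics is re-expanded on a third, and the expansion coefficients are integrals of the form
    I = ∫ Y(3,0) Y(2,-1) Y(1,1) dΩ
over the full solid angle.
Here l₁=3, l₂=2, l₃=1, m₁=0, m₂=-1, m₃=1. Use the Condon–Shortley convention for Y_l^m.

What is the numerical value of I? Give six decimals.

Rules hold: Σm=0, L=6 even, 1≤1≤5.
N = 7·5·3 = 105
Δ = 4!·2!·0!/7! = 1/105
Racah Σ t=2..2: t=2:+1/4 = 1/4
⇒ 3j(3 2 1; 0 0 0)² = 3/35, sgn -1
Racah Σ t=1..1: t=1:−1/12 = -1/12
⇒ 3j(3 2 1; 0 -1 1)² = 1/35, sgn -1
4πI² = N·(3j₀)²·(3jₘ)² = 9/35
I = +1·√(0.257143/4π) = 0.14304817

0.143048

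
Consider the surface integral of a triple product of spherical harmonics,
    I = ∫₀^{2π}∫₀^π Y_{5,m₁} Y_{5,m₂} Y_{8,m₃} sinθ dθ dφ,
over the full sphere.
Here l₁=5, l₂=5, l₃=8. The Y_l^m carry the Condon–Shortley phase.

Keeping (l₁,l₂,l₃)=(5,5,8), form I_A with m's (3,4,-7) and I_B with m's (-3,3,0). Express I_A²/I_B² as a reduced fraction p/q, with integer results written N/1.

2860/5329

Same 5,5,8: normalisation and zero-m 3j drop out of the ratio.
A: Δ: 2! 8! 8! / 19! → 1/37413090; sum: t=1:−1/203212800 t=2:+1/406425600 = -1/406425600; 3j²(5 5 8; 3 4 -7) = Δ·Π!·Σ² = 2/323  (sign +1)
B: Δ: 2! 8! 8! / 19! → 1/37413090; sum: t=0:+1/3251404800 t=1:−1/25401600 t=2:+1/4147200 = 73/361267200; 3j²(5 5 8; -3 3 0) = Δ·Π!·Σ² = 5329/461890  (sign +1)
I_A²/I_B² = (2/323)/(5329/461890) = 2860/5329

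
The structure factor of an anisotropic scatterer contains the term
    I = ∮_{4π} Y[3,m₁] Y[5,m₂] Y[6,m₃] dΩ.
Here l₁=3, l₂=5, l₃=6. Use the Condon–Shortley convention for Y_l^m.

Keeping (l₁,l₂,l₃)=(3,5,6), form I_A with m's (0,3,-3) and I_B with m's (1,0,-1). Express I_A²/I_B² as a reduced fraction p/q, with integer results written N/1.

3/14

Shared (l₁,l₂,l₃)=(3,5,6): N and (l;000)² cancel in I_A²/I_B².
A: Δ = 2!·4!·8!/15! = 1/675675; Racah Σ t=0..2: t=0:+1/483840 t=1:−1/20160 t=2:+1/17280 = 1/96768; ⇒ 3j(3 5 6; 0 3 -3)² = 1/1001, sgn -1
B: Δ = 2!·4!·8!/15! = 1/675675; Racah Σ t=0..2: t=0:+1/5760 t=1:−1/3456 t=2:+1/34560 = -1/11520; ⇒ 3j(3 5 6; 1 0 -1)² = 2/429, sgn +1
I_A²/I_B² = (1/1001)/(2/429) = 3/14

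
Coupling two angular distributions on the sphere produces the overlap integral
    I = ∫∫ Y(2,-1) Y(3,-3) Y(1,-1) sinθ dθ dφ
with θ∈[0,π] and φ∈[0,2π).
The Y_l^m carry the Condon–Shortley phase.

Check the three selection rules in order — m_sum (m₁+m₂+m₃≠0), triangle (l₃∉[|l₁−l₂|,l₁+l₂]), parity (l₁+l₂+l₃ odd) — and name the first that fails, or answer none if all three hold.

m_sum

azimuthal sum: -1 − 3 − 1 = -5  ✗
1 ≤ 1 ≤ 5 (triangle on l)
L = 2 + 3 + 1 = 6 (even)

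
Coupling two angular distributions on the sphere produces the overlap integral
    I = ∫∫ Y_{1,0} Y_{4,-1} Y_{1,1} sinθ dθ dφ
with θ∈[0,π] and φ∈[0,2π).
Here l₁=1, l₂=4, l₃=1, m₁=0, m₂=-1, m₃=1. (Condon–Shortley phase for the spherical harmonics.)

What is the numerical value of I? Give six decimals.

0.000000

l₃=1 ∉ [3,5] — triangle fails ⇒ I = 0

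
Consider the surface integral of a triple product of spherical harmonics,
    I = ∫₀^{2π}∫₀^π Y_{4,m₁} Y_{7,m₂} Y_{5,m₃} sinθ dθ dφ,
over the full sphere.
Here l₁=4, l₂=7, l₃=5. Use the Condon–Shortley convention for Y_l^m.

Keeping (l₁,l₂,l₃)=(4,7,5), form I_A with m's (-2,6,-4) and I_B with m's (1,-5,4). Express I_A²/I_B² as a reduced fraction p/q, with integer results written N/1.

52/81

Same 4,7,5: normalisation and zero-m 3j drop out of the ratio.
A: Δ: 6! 2! 8! / 17! → 1/6126120; sum: t=5:−1/4838400 t=6:+1/7257600 = -1/14515200; 3j²(4 7 5; -2 6 -4) = Δ·Π!·Σ² = 3/1190  (sign +1)
B: Δ: 6! 2! 8! / 17! → 1/6126120; sum: t=1:−1/1209600 t=2:+1/1935360 = -1/3225600; 3j²(4 7 5; 1 -5 4) = Δ·Π!·Σ² = 243/61880  (sign +1)
I_A²/I_B² = (3/1190)/(243/61880) = 52/81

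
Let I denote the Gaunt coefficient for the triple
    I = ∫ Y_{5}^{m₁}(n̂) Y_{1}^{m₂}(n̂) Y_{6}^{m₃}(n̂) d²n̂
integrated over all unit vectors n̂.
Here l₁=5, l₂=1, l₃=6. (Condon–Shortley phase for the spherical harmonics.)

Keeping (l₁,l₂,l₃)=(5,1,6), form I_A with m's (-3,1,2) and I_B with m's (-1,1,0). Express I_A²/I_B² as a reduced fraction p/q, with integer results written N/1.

2/5

Same 5,1,6: normalisation and zero-m 3j drop out of the ratio.
A: Δ: 0! 10! 2! / 13! → 1/858; sum: t=0:+1/161280 = 1/161280; 3j²(5 1 6; -3 1 2) = Δ·Π!·Σ² = 1/143  (sign +1)
B: Δ: 0! 10! 2! / 13! → 1/858; sum: t=0:+1/34560 = 1/34560; 3j²(5 1 6; -1 1 0) = Δ·Π!·Σ² = 5/286  (sign +1)
I_A²/I_B² = (1/143)/(5/286) = 2/5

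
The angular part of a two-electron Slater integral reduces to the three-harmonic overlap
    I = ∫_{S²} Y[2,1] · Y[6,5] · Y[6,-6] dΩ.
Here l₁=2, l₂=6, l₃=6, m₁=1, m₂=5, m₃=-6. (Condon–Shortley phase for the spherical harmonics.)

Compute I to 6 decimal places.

Rules hold: Σm=0, L=14 even, 4≤6≤8.
N = 5·13·13 = 845
Δ = 2!·2!·10!/15! = 1/90090
Racah Σ t=0..2: t=0:+1/69120 t=1:−1/14400 t=2:+1/69120 = -7/172800
⇒ 3j(2 6 6; 0 0 0)² = 14/715, sgn -1
Racah Σ t=1..1: t=1:−1/7257600 = -1/7257600
⇒ 3j(2 6 6; 1 5 -6)² = 11/455, sgn -1
4πI² = N·(3j₀)²·(3jₘ)² = 2/5
I = +1·√(0.4/4π) = 0.17841241

0.178412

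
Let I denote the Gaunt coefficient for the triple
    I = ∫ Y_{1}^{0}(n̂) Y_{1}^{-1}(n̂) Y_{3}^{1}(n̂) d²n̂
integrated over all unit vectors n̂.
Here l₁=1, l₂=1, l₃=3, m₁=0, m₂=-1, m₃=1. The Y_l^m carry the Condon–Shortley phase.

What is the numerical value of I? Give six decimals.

|1−1|≤3≤1+1 violated ⇒ I = 0

0.000000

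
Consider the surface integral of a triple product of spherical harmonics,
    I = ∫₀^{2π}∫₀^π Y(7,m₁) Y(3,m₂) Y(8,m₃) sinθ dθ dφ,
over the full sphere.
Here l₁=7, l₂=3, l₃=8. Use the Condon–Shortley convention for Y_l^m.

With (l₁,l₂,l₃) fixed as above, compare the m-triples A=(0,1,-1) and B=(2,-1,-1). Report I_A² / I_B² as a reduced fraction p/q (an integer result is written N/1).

Shared (l₁,l₂,l₃)=(7,3,8): N and (l;000)² cancel in I_A²/I_B².
A: Δ = 2!·12!·4!/19! = 1/5290740; Racah Σ t=0..2: t=0:+1/29030400 t=1:−1/3110400 t=2:+1/4838400 = -1/12441600; ⇒ 3j(7 3 8; 0 1 -1)² = 343/125970, sgn +1
B: Δ = 2!·12!·4!/19! = 1/5290740; Racah Σ t=0..2: t=0:+1/4838400 t=1:−1/5806080 t=2:+1/104509440 = 23/522547200; ⇒ 3j(7 3 8; 2 -1 -1)² = 529/377910, sgn -1
I_A²/I_B² = (343/125970)/(529/377910) = 1029/529

1029/529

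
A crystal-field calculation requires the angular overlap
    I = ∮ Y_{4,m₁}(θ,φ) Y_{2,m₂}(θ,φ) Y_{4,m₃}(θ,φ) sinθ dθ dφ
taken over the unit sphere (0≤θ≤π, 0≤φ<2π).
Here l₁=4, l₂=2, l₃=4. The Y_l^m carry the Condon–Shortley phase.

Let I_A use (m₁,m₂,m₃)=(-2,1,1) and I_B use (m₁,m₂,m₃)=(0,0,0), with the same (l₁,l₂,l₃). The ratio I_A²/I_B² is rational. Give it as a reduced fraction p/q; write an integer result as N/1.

243/400

l's match ⇒ only the (l;m) 3-j factors differ between A and B.
A: triangle coeff Δ(4,2,4) = 1/13860; Σ_t [1,2]: t=1:−1/240 t=2:+1/96 = 1/160; (3j)²=27/1540 [(4 2 4; -2 1 1)], sign=-1
B: triangle coeff Δ(4,2,4) = 1/13860; Σ_t [0,2]: t=0:+1/192 t=1:−1/36 t=2:+1/192 = -5/288; (3j)²=20/693 [(4 2 4; 0 0 0)], sign=-1
I_A²/I_B² = (27/1540)/(20/693) = 243/400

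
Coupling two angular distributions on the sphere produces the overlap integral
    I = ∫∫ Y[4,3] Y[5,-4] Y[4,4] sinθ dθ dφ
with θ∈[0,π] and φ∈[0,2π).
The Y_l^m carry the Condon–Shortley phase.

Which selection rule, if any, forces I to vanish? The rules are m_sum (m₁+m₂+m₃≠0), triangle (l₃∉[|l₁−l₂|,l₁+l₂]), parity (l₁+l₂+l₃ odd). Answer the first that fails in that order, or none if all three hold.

m_sum

Σmᵢ = 3  ✗
l₃∈[|l₁−l₂|,l₁+l₂]=[1,9], have l₃=4
Σlᵢ = 13 ⇒ odd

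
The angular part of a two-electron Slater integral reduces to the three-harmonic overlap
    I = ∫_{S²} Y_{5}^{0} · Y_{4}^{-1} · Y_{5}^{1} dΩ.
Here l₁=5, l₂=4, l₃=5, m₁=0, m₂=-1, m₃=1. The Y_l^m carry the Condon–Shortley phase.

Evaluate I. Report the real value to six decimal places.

-0.053153

m-sum 0 ✓  L=14 even ✓  1≤5≤9 ✓
Π(2lᵢ+1) = 11×9×11 = 1089
triangle coeff Δ(5,4,5) = 1/3153150
Σ_t [0,4]: t=0:+1/69120 t=1:−1/1728 t=2:+1/576 t=3:−1/1728 t=4:+1/69120 = 7/11520
(3j)²=2/143 [(5 4 5; 0 0 0)], sign=-1
Σ_t [0,3]: t=0:+1/17280 t=1:−1/1152 t=2:+1/864 t=3:−1/6912 = 7/34560
(3j)²=1/429 [(5 4 5; 0 -1 1)], sign=+1
⇒ 4πI² = 6/169
I = (-1)√(6/169/(4π)) = -0.05315295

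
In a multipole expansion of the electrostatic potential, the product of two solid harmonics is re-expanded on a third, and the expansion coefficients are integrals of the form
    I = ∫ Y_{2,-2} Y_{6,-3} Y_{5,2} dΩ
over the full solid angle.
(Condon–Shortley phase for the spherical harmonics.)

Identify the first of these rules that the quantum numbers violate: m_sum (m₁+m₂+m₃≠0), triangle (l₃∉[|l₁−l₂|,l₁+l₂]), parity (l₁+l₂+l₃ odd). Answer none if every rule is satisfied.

azimuthal sum: -2 − 3 + 2 = -3  ✗
4 ≤ 5 ≤ 8 (triangle on l)
L = 2 + 6 + 5 = 13 (odd)

m_sum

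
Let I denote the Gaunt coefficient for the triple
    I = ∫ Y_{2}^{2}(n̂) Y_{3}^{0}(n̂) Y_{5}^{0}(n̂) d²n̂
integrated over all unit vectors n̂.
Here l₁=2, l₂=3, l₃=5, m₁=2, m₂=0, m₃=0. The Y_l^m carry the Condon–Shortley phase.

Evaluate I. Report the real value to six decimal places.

0.000000

m-sum = 2 + 0 + 0 = 2 ≠ 0 ⇒ I = 0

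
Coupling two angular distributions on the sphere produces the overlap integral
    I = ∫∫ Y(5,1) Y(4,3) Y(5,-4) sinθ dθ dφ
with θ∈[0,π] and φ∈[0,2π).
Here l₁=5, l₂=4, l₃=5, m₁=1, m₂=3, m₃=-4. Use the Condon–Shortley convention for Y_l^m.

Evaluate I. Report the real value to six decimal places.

Rules hold: Σm=0, L=14 even, 1≤5≤9.
N = 11·9·11 = 1089
Δ = 4!·6!·4!/15! = 1/3153150
Racah Σ t=0..4: t=0:+1/69120 t=1:−1/1728 t=2:+1/576 t=3:−1/1728 t=4:+1/69120 = 7/11520
⇒ 3j(5 4 5; 0 0 0)² = 2/143, sgn -1
Racah Σ t=3..4: t=3:−1/17280 t=4:+1/103680 = -1/20736
⇒ 3j(5 4 5; 1 3 -4)² = 10/429, sgn +1
4πI² = N·(3j₀)²·(3jₘ)² = 60/169
I = -1·√(0.35503/4π) = -0.16808437

-0.168084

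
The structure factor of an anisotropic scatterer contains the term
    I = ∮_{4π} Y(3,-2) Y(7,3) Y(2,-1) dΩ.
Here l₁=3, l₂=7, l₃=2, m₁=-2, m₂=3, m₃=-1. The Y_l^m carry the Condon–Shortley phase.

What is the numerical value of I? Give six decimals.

triangle: need 4≤l₃≤10, have 2; I=0

0.000000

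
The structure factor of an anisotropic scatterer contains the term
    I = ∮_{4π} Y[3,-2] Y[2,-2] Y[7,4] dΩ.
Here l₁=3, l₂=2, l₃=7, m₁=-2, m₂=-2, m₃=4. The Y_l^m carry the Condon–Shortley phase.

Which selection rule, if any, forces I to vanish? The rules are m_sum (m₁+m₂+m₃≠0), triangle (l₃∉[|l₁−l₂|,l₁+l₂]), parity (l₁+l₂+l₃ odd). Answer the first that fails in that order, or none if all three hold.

Σmᵢ = 0  ✓
l₃∈[|l₁−l₂|,l₁+l₂]=[1,5], have l₃=7  ✗
Σlᵢ = 12 ⇒ even

triangle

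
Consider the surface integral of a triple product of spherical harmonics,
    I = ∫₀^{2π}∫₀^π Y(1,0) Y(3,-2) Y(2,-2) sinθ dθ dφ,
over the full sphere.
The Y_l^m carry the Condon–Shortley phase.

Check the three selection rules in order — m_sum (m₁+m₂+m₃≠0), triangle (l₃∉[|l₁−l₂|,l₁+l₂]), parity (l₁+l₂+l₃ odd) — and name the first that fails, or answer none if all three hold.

azimuthal sum: 0 − 2 − 2 = -4  ✗
2 ≤ 2 ≤ 4 (triangle on l)
L = 1 + 3 + 2 = 6 (even)

m_sum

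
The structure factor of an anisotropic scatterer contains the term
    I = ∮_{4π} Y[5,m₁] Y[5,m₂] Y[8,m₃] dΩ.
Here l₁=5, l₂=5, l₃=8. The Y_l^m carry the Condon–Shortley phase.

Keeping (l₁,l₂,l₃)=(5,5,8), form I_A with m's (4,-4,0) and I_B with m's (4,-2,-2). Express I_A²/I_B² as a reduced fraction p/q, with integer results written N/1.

Same 5,5,8: normalisation and zero-m 3j drop out of the ratio.
A: Δ: 2! 8! 8! / 19! → 1/37413090; sum: t=0:+1/50803200 t=1:−1/1625702400 = 31/1625702400; 3j²(5 5 8; 4 -4 0) = Δ·Π!·Σ² = 961/461890  (sign +1)
B: Δ: 2! 8! 8! / 19! → 1/37413090; sum: t=0:+1/7257600 t=1:−1/58060800 = 1/8294400; 3j²(5 5 8; 4 -2 -2) = Δ·Π!·Σ² = 1029/92378  (sign +1)
I_A²/I_B² = (961/461890)/(1029/92378) = 961/5145

961/5145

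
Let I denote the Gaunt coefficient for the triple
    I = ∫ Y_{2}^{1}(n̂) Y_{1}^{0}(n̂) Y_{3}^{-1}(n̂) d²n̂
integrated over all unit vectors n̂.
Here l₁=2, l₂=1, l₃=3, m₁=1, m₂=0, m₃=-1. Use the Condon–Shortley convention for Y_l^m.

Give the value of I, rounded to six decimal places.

Checks pass: Σm=0; 6 even; l₃=3∈[1,3].
(2·2+1)(2·1+1)(2·3+1) = 105
Δ: 0! 4! 2! / 7! → 1/105
sum: t=0:+1/4 = 1/4
3j²(2 1 3; 0 0 0) = Δ·Π!·Σ² = 3/35  (sign -1)
sum: t=0:+1/6 = 1/6
3j²(2 1 3; 1 0 -1) = Δ·Π!·Σ² = 8/105  (sign +1)
combine: 4πI² = 105·3/35·8/105 = 24/35
take √, sign -1: I = -0.23359668

-0.233597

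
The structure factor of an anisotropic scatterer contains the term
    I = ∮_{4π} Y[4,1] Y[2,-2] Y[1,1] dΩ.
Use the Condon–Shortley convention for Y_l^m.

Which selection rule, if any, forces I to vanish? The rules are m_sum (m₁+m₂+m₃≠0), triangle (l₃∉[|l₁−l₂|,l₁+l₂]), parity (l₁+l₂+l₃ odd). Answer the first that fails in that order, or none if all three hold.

azimuthal sum: 1 − 2 + 1 = 0  ✓
2 ≤ 1 ≤ 6 (triangle on l)  ✗
L = 4 + 2 + 1 = 7 (odd)

triangle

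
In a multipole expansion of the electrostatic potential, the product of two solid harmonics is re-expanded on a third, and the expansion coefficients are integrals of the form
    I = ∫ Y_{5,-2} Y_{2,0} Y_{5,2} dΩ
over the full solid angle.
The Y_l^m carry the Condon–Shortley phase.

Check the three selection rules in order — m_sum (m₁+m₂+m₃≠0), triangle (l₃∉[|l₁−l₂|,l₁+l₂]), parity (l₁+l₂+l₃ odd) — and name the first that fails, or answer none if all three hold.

none

Σmᵢ = 0  ✓
l₃∈[|l₁−l₂|,l₁+l₂]=[3,7], have l₃=5  ✓
Σlᵢ = 12 ⇒ even  ✓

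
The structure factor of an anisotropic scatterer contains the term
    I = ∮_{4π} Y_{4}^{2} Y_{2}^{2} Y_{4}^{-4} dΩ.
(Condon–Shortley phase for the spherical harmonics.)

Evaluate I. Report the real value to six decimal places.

Checks pass: Σm=0; 10 even; l₃=4∈[2,6].
(2·4+1)(2·2+1)(2·4+1) = 405
Δ: 2! 6! 2! / 11! → 1/13860
sum: t=0:+1/192 t=1:−1/36 t=2:+1/192 = -5/288
3j²(4 2 4; 0 0 0) = Δ·Π!·Σ² = 20/693  (sign -1)
sum: t=2:+1/2880 = 1/2880
3j²(4 2 4; 2 2 -4) = Δ·Π!·Σ² = 2/165  (sign +1)
combine: 4πI² = 405·20/693·2/165 = 120/847
take √, sign -1: I = -0.10618031

-0.106180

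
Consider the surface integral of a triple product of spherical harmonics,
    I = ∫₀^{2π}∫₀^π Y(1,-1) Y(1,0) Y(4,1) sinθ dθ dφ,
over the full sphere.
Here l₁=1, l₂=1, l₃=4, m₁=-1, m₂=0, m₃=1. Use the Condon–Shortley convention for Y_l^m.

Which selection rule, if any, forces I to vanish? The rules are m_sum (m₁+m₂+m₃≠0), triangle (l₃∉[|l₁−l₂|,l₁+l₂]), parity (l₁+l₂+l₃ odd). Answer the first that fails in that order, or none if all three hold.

m₁+m₂+m₃ = -1 + 0 + 1 = 0  ✓
triangle: |1−1|=0 ≤ l₃=4 ≤ 1+1=2  ✗
parity: l₁+l₂+l₃ = 6 is even

triangle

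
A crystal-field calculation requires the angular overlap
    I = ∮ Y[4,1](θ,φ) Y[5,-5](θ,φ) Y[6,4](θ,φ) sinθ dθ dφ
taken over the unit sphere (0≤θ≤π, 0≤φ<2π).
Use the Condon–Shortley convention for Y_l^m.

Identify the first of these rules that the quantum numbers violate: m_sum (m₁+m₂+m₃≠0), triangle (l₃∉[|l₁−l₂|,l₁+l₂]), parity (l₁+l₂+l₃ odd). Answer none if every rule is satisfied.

m₁+m₂+m₃ = 1 − 5 + 4 = 0  ✓
triangle: |4−5|=1 ≤ l₃=6 ≤ 4+5=9  ✓
parity: l₁+l₂+l₃ = 15 is odd  ✗

parity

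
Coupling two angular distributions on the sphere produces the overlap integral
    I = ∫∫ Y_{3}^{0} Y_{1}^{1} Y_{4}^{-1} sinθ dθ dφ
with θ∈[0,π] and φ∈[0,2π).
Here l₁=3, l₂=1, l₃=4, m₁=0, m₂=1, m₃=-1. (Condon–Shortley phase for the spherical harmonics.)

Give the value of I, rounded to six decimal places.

-0.194664

Checks pass: Σm=0; 8 even; l₃=4∈[2,4].
(2·3+1)(2·1+1)(2·4+1) = 189
Δ: 0! 6! 2! / 9! → 1/252
sum: t=0:+1/36 = 1/36
3j²(3 1 4; 0 0 0) = Δ·Π!·Σ² = 4/63  (sign +1)
sum: t=0:+1/72 = 1/72
3j²(3 1 4; 0 1 -1) = Δ·Π!·Σ² = 5/126  (sign -1)
combine: 4πI² = 189·4/63·5/126 = 10/21
take √, sign -1: I = -0.19466390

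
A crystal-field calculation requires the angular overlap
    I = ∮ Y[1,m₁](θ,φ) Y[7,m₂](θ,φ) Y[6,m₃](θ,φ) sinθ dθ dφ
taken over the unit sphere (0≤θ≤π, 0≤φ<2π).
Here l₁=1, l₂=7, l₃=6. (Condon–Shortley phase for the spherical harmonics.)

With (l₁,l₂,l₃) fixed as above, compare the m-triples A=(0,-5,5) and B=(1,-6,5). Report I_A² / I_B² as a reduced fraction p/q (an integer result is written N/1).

l's match ⇒ only the (l;m) 3-j factors differ between A and B.
A: triangle coeff Δ(1,7,6) = 1/1365; Σ_t [1,1]: t=1:−1/39916800 = -1/39916800; (3j)²=8/455 [(1 7 6; 0 -5 5)], sign=+1
B: triangle coeff Δ(1,7,6) = 1/1365; Σ_t [0,0]: t=0:+1/79833600 = 1/79833600; (3j)²=2/35 [(1 7 6; 1 -6 5)], sign=-1
I_A²/I_B² = (8/455)/(2/35) = 4/13

4/13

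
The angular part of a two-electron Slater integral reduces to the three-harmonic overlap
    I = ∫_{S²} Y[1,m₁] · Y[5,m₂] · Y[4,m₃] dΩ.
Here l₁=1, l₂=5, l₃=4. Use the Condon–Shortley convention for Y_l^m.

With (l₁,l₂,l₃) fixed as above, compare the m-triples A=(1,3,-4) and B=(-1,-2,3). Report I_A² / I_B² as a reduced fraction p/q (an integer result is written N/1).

l's match ⇒ only the (l;m) 3-j factors differ between A and B.
A: triangle coeff Δ(1,5,4) = 1/495; Σ_t [0,0]: t=0:+1/80640 = 1/80640; (3j)²=1/495 [(1 5 4; 1 3 -4)], sign=+1
B: triangle coeff Δ(1,5,4) = 1/495; Σ_t [2,2]: t=2:+1/10080 = 1/10080; (3j)²=1/165 [(1 5 4; -1 -2 3)], sign=-1
I_A²/I_B² = (1/495)/(1/165) = 1/3

1/3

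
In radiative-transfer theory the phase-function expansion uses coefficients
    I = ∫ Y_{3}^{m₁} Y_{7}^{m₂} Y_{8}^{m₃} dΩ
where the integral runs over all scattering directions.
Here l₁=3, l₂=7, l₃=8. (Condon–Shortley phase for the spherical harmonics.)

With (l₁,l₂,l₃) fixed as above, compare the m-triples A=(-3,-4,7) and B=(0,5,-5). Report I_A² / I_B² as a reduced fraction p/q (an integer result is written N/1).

Shared (l₁,l₂,l₃)=(3,7,8): N and (l;000)² cancel in I_A²/I_B².
A: Δ = 2!·4!·12!/19! = 1/5290740; Racah Σ t=2..2: t=2:+1/1916006400 = 1/1916006400; ⇒ 3j(3 7 8; -3 -4 7)² = 15/1292, sgn -1
B: Δ = 2!·4!·12!/19! = 1/5290740; Racah Σ t=0..2: t=0:+1/5748019200 t=1:−1/159667200 t=2:+1/87091200 = 31/5748019200; ⇒ 3j(3 7 8; 0 5 -5)² = 961/135660, sgn -1
I_A²/I_B² = (15/1292)/(961/135660) = 1575/961

1575/961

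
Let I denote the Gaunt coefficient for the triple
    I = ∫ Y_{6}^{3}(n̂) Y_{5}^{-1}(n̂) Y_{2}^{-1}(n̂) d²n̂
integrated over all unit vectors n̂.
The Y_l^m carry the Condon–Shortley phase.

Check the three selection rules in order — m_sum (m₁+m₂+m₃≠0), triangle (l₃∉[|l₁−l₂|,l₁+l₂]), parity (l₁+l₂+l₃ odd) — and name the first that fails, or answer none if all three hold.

Σmᵢ = 1  ✗
l₃∈[|l₁−l₂|,l₁+l₂]=[1,11], have l₃=2
Σlᵢ = 13 ⇒ odd

m_sum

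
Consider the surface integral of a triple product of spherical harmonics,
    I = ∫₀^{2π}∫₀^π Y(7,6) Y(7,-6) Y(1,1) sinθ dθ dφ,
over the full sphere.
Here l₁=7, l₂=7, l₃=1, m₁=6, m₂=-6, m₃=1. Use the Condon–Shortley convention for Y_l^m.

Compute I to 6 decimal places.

m-sum = 6 − 6 + 1 = 1 ≠ 0 ⇒ I = 0

0.000000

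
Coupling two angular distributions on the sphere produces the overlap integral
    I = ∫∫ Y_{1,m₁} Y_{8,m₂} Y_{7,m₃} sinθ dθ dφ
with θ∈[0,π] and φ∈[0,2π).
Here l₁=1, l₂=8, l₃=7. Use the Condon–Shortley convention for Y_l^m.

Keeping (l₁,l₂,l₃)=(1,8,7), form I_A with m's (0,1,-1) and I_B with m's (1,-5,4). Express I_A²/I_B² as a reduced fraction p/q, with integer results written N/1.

l's match ⇒ only the (l;m) 3-j factors differ between A and B.
A: triangle coeff Δ(1,8,7) = 1/2040; Σ_t [1,1]: t=1:−1/29030400 = -1/29030400; (3j)²=21/680 [(1 8 7; 0 1 -1)], sign=-1
B: triangle coeff Δ(1,8,7) = 1/2040; Σ_t [0,0]: t=0:+1/479001600 = 1/479001600; (3j)²=13/340 [(1 8 7; 1 -5 4)], sign=-1
I_A²/I_B² = (21/680)/(13/340) = 21/26

21/26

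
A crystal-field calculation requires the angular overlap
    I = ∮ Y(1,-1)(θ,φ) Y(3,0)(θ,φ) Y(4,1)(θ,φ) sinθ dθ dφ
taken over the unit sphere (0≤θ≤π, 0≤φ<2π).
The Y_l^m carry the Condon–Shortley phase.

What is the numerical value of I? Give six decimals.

-0.194664

Checks pass: Σm=0; 8 even; l₃=4∈[2,4].
(2·1+1)(2·3+1)(2·4+1) = 189
Δ: 0! 2! 6! / 9! → 1/252
sum: t=0:+1/36 = 1/36
3j²(1 3 4; 0 0 0) = Δ·Π!·Σ² = 4/63  (sign +1)
sum: t=0:+1/72 = 1/72
3j²(1 3 4; -1 0 1) = Δ·Π!·Σ² = 5/126  (sign -1)
combine: 4πI² = 189·4/63·5/126 = 10/21
take √, sign -1: I = -0.19466390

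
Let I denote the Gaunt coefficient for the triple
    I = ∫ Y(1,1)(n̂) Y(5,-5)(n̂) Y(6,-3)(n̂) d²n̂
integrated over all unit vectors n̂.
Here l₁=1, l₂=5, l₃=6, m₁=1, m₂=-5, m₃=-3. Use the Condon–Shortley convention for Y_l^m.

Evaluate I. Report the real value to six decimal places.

0.000000

1 − 5 − 3 = -7 ≠ 0: azimuthal integral kills it; I = 0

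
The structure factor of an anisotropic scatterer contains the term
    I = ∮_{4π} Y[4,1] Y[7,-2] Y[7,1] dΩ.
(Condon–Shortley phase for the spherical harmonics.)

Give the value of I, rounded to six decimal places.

Checks pass: Σm=0; 18 even; l₃=7∈[3,11].
(2·4+1)(2·7+1)(2·7+1) = 2025
Δ: 4! 4! 10! / 19! → 1/58198140
sum: t=0:+1/17418240 t=1:−1/622080 t=2:+1/230400 t=3:−1/622080 t=4:+1/17418240 = 1/806400
3j²(4 7 7; 0 0 0) = Δ·Π!·Σ² = 2268/230945  (sign -1)
sum: t=0:+1/2073600 t=1:−1/414720 t=2:+1/725760 t=3:−1/11612160 = -37/58060800
3j²(4 7 7; 1 -2 1) = Δ·Π!·Σ² = 4107/646646  (sign -1)
combine: 4πI² = 2025·2268/230945·4107/646646 = 269460270/2133423721
take √, sign +1: I = 0.10025450

0.100255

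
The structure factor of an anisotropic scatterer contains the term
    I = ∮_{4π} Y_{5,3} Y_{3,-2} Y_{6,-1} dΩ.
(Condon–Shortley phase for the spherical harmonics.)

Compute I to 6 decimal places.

Rules hold: Σm=0, L=14 even, 2≤6≤8.
N = 11·7·13 = 1001
Δ = 2!·8!·4!/15! = 1/675675
Racah Σ t=0..2: t=0:+1/8640 t=1:−1/2304 t=2:+1/8640 = -7/34560
⇒ 3j(5 3 6; 0 0 0)² = 7/429, sgn -1
Racah Σ t=0..1: t=0:+1/17280 t=1:−1/120960 = 1/20160
⇒ 3j(5 3 6; 3 -2 -1)² = 64/3003, sgn -1
4πI² = N·(3j₀)²·(3jₘ)² = 448/1287
I = +1·√(0.348096/4π) = 0.16643505

0.166435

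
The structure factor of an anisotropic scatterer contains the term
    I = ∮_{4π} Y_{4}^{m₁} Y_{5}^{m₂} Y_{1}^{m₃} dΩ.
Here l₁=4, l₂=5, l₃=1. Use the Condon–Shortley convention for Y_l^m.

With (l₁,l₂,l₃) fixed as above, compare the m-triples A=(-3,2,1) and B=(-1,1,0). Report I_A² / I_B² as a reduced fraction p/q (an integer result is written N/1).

1/8

l's match ⇒ only the (l;m) 3-j factors differ between A and B.
A: triangle coeff Δ(4,5,1) = 1/495; Σ_t [7,7]: t=7:−1/10080 = -1/10080; (3j)²=1/165 [(4 5 1; -3 2 1)], sign=-1
B: triangle coeff Δ(4,5,1) = 1/495; Σ_t [5,5]: t=5:−1/720 = -1/720; (3j)²=8/165 [(4 5 1; -1 1 0)], sign=+1
I_A²/I_B² = (1/165)/(8/165) = 1/8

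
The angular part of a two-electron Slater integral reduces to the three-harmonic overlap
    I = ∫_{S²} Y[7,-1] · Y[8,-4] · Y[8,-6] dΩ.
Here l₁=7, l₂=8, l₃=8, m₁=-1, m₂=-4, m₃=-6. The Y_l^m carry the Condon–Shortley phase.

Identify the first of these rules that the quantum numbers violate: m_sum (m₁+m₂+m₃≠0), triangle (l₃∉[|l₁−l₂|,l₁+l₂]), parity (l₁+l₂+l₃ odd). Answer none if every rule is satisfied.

m_sum

m₁+m₂+m₃ = -1 − 4 − 6 = -11  ✗
triangle: |7−8|=1 ≤ l₃=8 ≤ 7+8=15
parity: l₁+l₂+l₃ = 23 is odd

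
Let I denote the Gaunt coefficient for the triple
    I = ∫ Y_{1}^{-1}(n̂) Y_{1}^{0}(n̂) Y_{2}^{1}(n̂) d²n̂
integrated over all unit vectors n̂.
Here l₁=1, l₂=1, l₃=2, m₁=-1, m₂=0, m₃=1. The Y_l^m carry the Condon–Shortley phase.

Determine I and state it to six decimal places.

-0.218510

Rules hold: Σm=0, L=4 even, 0≤2≤2.
N = 3·3·5 = 45
Δ = 0!·2!·2!/5! = 1/30
Racah Σ t=0..0: t=0:+1/1 = 1/1
⇒ 3j(1 1 2; 0 0 0)² = 2/15, sgn +1
Racah Σ t=0..0: t=0:+1/2 = 1/2
⇒ 3j(1 1 2; -1 0 1)² = 1/10, sgn -1
4πI² = N·(3j₀)²·(3jₘ)² = 3/5
I = -1·√(0.6/4π) = -0.21850969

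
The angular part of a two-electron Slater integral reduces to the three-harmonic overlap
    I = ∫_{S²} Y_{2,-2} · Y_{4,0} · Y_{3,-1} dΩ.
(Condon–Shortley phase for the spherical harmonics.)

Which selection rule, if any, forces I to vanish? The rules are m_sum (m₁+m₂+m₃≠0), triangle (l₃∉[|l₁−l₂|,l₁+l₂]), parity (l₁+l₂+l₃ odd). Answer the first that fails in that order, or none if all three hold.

m_sum

Σmᵢ = -3  ✗
l₃∈[|l₁−l₂|,l₁+l₂]=[2,6], have l₃=3
Σlᵢ = 9 ⇒ odd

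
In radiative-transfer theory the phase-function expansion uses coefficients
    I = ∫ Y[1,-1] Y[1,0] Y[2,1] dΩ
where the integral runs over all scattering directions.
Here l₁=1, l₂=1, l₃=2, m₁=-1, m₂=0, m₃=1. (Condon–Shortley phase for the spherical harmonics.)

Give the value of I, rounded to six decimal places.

Rules hold: Σm=0, L=4 even, 0≤2≤2.
N = 3·3·5 = 45
Δ = 0!·2!·2!/5! = 1/30
Racah Σ t=0..0: t=0:+1/1 = 1/1
⇒ 3j(1 1 2; 0 0 0)² = 2/15, sgn +1
Racah Σ t=0..0: t=0:+1/2 = 1/2
⇒ 3j(1 1 2; -1 0 1)² = 1/10, sgn -1
4πI² = N·(3j₀)²·(3jₘ)² = 3/5
I = -1·√(0.6/4π) = -0.21850969

-0.218510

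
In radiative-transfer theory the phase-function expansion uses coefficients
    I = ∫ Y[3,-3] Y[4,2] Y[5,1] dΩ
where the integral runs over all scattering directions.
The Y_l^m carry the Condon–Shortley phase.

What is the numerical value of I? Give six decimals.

0.143662

Rules hold: Σm=0, L=12 even, 1≤5≤7.
N = 7·9·11 = 693
Δ = 2!·4!·6!/13! = 1/180180
Racah Σ t=0..2: t=0:+1/576 t=1:−1/144 t=2:+1/576 = -1/288
⇒ 3j(3 4 5; 0 0 0)² = 20/1001, sgn +1
Racah Σ t=2..2: t=2:+1/2304 = 1/2304
⇒ 3j(3 4 5; -3 2 1)² = 75/4004, sgn +1
4πI² = N·(3j₀)²·(3jₘ)² = 3375/13013
I = +1·√(0.259356/4π) = 0.14366244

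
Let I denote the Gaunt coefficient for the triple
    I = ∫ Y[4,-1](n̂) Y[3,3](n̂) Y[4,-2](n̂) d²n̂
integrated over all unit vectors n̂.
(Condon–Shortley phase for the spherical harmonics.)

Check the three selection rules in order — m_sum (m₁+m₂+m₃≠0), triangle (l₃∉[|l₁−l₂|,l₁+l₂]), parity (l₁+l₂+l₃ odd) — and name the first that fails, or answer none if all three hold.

parity

azimuthal sum: -1 + 3 − 2 = 0  ✓
1 ≤ 4 ≤ 7 (triangle on l)  ✓
L = 4 + 3 + 4 = 11 (odd)  ✗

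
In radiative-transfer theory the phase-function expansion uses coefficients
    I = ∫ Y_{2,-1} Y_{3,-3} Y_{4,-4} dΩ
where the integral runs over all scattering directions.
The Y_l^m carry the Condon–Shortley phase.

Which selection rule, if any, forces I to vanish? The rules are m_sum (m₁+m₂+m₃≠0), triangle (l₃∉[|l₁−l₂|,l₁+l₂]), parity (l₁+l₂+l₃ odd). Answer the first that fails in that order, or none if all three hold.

Σmᵢ = -8  ✗
l₃∈[|l₁−l₂|,l₁+l₂]=[1,5], have l₃=4
Σlᵢ = 9 ⇒ odd

m_sum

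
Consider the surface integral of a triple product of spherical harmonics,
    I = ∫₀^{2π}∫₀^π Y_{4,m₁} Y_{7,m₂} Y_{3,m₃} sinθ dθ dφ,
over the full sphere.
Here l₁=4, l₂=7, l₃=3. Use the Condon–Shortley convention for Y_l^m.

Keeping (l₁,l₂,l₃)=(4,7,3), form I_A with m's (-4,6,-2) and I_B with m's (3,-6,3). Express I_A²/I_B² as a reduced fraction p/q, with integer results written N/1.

Shared (l₁,l₂,l₃)=(4,7,3): N and (l;000)² cancel in I_A²/I_B².
A: Δ = 8!·0!·6!/15! = 1/45045; Racah Σ t=8..8: t=8:+1/4838400 = 1/4838400; ⇒ 3j(4 7 3; -4 6 -2)² = 1/35, sgn -1
B: Δ = 8!·0!·6!/15! = 1/45045; Racah Σ t=1..1: t=1:−1/3628800 = -1/3628800; ⇒ 3j(4 7 3; 3 -6 3)² = 4/105, sgn -1
I_A²/I_B² = (1/35)/(4/105) = 3/4

3/4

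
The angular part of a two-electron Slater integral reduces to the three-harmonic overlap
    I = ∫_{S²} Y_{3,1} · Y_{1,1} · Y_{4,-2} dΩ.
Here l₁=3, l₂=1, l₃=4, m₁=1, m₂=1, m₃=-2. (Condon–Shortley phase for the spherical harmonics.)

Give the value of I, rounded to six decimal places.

m-sum 0 ✓  L=8 even ✓  2≤4≤4 ✓
Π(2lᵢ+1) = 7×3×9 = 189
triangle coeff Δ(3,1,4) = 1/252
Σ_t [0,0]: t=0:+1/36 = 1/36
(3j)²=4/63 [(3 1 4; 0 0 0)], sign=+1
Σ_t [0,0]: t=0:+1/96 = 1/96
(3j)²=5/84 [(3 1 4; 1 1 -2)], sign=+1
⇒ 4πI² = 5/7
I = (+1)√(5/7/(4π)) = 0.23841361

0.238414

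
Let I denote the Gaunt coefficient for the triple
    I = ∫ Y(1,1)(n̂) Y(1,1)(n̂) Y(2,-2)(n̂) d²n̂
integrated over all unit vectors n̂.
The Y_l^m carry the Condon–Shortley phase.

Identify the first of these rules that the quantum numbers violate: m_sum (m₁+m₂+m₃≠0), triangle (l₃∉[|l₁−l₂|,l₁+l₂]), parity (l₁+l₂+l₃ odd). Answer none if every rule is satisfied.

m₁+m₂+m₃ = 1 + 1 − 2 = 0  ✓
triangle: |1−1|=0 ≤ l₃=2 ≤ 1+1=2  ✓
parity: l₁+l₂+l₃ = 4 is even  ✓

none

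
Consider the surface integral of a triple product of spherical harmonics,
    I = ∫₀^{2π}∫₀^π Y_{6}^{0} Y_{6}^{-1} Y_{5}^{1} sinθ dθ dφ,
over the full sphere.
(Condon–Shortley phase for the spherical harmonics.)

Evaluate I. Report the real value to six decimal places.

L=17 odd ⇒ parity kills the (l;000) factor ⇒ I = 0

0.000000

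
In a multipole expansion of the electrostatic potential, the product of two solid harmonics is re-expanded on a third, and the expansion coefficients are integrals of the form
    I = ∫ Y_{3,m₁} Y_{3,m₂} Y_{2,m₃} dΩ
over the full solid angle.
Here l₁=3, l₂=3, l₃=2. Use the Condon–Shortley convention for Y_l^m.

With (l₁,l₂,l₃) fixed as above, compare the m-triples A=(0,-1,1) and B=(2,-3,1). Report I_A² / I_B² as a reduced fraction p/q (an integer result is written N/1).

Same 3,3,2: normalisation and zero-m 3j drop out of the ratio.
A: Δ: 4! 2! 2! / 9! → 1/3780; sum: t=1:−1/12 t=2:+1/8 = 1/24; 3j²(3 3 2; 0 -1 1) = Δ·Π!·Σ² = 1/210  (sign -1)
B: Δ: 4! 2! 2! / 9! → 1/3780; sum: t=0:+1/48 = 1/48; 3j²(3 3 2; 2 -3 1) = Δ·Π!·Σ² = 5/84  (sign -1)
I_A²/I_B² = (1/210)/(5/84) = 2/25

2/25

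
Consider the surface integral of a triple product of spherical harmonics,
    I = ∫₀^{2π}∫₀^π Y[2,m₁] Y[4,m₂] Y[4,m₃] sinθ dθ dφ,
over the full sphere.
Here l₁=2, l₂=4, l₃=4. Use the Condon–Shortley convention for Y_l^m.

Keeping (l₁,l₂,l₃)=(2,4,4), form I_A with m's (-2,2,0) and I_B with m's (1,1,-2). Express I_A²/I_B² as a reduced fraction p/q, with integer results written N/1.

20/9

Shared (l₁,l₂,l₃)=(2,4,4): N and (l;000)² cancel in I_A²/I_B².
A: Δ = 2!·2!·6!/11! = 1/13860; Racah Σ t=2..2: t=2:+1/192 = 1/192; ⇒ 3j(2 4 4; -2 2 0)² = 3/77, sgn +1
B: Δ = 2!·2!·6!/11! = 1/13860; Racah Σ t=0..1: t=0:+1/240 t=1:−1/96 = -1/160; ⇒ 3j(2 4 4; 1 1 -2)² = 27/1540, sgn -1
I_A²/I_B² = (3/77)/(27/1540) = 20/9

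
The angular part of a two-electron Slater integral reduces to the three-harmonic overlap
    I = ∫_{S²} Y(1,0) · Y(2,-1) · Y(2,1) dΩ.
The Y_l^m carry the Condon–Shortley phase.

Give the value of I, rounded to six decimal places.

0.000000

Σlᵢ=5 odd — θ-integrand is odd under cosθ→−cosθ; I=0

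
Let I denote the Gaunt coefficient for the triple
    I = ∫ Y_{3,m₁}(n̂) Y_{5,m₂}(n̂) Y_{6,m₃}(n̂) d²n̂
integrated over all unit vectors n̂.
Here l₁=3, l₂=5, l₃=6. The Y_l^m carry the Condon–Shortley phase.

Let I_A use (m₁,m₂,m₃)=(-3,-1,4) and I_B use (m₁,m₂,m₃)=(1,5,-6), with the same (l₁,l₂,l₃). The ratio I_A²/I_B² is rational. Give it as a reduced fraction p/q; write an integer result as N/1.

Shared (l₁,l₂,l₃)=(3,5,6): N and (l;000)² cancel in I_A²/I_B².
A: Δ = 2!·4!·8!/15! = 1/675675; Racah Σ t=2..2: t=2:+1/69120 = 1/69120; ⇒ 3j(3 5 6; -3 -1 4)² = 4/143, sgn +1
B: Δ = 2!·4!·8!/15! = 1/675675; Racah Σ t=2..2: t=2:+1/1935360 = 1/1935360; ⇒ 3j(3 5 6; 1 5 -6)² = 3/91, sgn +1
I_A²/I_B² = (4/143)/(3/91) = 28/33

28/33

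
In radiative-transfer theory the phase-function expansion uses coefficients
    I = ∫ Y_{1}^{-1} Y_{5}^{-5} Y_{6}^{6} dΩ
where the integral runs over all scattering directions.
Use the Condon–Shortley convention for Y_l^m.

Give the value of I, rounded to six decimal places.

m-sum 0 ✓  L=12 even ✓  4≤6≤6 ✓
Π(2lᵢ+1) = 3×11×13 = 429
triangle coeff Δ(1,5,6) = 1/858
Σ_t [0,0]: t=0:+1/14400 = 1/14400
(3j)²=6/143 [(1 5 6; 0 0 0)], sign=+1
Σ_t [0,0]: t=0:+1/7257600 = 1/7257600
(3j)²=1/13 [(1 5 6; -1 -5 6)], sign=+1
⇒ 4πI² = 18/13
I = (+1)√(18/13/(4π)) = 0.33194004

0.331940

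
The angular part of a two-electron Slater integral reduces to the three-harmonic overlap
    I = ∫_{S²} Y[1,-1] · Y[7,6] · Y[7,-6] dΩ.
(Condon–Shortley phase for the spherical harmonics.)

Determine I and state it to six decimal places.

Σmᵢ = -1 ≠ 0, so the φ-integral vanishes; I = 0

0.000000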